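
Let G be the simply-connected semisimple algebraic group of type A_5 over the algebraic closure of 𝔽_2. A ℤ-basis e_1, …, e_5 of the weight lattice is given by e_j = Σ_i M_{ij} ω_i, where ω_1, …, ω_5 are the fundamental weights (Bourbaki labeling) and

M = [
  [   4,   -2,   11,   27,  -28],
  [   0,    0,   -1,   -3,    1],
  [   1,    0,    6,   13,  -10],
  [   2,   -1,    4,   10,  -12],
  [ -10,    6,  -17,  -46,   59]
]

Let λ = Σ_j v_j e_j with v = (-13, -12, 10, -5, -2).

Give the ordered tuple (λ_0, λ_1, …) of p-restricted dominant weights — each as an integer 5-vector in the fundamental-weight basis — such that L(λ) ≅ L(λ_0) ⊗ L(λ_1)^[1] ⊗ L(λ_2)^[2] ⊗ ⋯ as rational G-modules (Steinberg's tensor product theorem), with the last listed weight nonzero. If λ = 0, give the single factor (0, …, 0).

((1, 1, 0, 0, 0), (1, 1, 1, 0, 0))

In the fundamental-weight basis, λ has coordinates c = M·v (v = (-13, -12, 10, -5, -2)):
  c_1 = 4*-13 + -2*-12 + 11*10 + 27*-5 + -28*-2 = 3
  c_2 = 0*-13 + 0*-12 + -1*10 + -3*-5 + 1*-2 = 3
  c_3 = 1*-13 + 0*-12 + 6*10 + 13*-5 + -10*-2 = 2
  c_4 = 2*-13 + -1*-12 + 4*10 + 10*-5 + -12*-2 = 0
  c_5 = -10*-13 + 6*-12 + -17*10 + -46*-5 + 59*-2 = 0
Base-2 expansion of each c_i:
  c_1 = 3 = 1·2^0 + 1·2^1
  c_2 = 3 = 1·2^0 + 1·2^1
  c_3 = 2 = 0·2^0 + 1·2^1
  c_4 = 0
  c_5 = 0
λ_0 = (1, 1, 0, 0, 0)
λ_1 = (1, 1, 1, 0, 0)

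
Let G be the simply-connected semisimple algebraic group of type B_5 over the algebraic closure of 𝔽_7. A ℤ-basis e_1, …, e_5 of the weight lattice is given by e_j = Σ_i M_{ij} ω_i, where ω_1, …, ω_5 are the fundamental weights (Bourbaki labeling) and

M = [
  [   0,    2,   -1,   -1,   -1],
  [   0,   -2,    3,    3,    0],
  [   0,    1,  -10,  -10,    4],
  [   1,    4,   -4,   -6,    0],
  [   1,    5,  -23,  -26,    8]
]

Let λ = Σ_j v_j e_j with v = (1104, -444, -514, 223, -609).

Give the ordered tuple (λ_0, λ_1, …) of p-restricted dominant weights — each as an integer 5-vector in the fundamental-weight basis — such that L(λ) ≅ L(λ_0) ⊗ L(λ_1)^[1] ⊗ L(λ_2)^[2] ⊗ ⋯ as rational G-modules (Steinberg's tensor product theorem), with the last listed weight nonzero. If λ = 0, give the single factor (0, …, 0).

((5, 1, 2, 4, 1), (1, 2, 4, 6, 5))

In the fundamental-weight basis, λ has coordinates c = M·v (v = (1104, -444, -514, 223, -609)):
  c_1 = 0*1104 + 2*-444 + -1*-514 + -1*223 + -1*-609 = 12
  c_2 = 0*1104 + -2*-444 + 3*-514 + 3*223 + 0*-609 = 15
  c_3 = 0*1104 + 1*-444 + -10*-514 + -10*223 + 4*-609 = 30
  c_4 = 1*1104 + 4*-444 + -4*-514 + -6*223 + 0*-609 = 46
  c_5 = 1*1104 + 5*-444 + -23*-514 + -26*223 + 8*-609 = 36
Writing each c_i in base p = 7:
  c_1 = 12 = 5·7^0 + 1·7^1
  c_2 = 15 = 1·7^0 + 2·7^1
  c_3 = 30 = 2·7^0 + 4·7^1
  c_4 = 46 = 4·7^0 + 6·7^1
  c_5 = 36 = 1·7^0 + 5·7^1
λ_0 = (5, 1, 2, 4, 1)
λ_1 = (1, 2, 4, 6, 5)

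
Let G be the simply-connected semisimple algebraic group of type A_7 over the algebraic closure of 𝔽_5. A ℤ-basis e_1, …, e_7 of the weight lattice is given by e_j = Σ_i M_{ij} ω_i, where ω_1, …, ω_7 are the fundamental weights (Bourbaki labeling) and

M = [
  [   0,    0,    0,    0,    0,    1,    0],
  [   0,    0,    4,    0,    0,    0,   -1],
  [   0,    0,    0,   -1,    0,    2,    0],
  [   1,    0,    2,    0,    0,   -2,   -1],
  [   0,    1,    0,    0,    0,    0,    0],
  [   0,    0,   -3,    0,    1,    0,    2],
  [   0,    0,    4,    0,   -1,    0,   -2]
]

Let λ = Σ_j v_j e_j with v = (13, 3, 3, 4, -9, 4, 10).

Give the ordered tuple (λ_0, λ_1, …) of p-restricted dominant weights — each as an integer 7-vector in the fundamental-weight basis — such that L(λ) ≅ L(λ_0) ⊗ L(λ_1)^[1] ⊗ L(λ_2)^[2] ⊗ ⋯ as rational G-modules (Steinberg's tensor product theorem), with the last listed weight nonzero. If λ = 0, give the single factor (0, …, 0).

((4, 2, 4, 1, 3, 2, 1),)

In the fundamental-weight basis, λ has coordinates c = M·v (v = (13, 3, 3, 4, -9, 4, 10)):
  c_1 = 0·13 + 0·3 + 0·3 + 0·4 + (0)·(-9) + 1·4 + 0·10 = 4
  c_2 = 0·13 + 0·3 + 4·3 + 0·4 + (0)·(-9) + 0·4 + (-1)·(10) = 2
  c_3 = 0·13 + 0·3 + 0·3 + (-1)·(4) + (0)·(-9) + 2·4 + 0·10 = 4
  c_4 = 1·13 + 0·3 + 2·3 + 0·4 + (0)·(-9) + (-2)·(4) + (-1)·(10) = 1
  c_5 = 0·13 + 1·3 + 0·3 + 0·4 + (0)·(-9) + 0·4 + 0·10 = 3
  c_6 = 0·13 + 0·3 + (-3)·(3) + 0·4 + (1)·(-9) + 0·4 + 2·10 = 2
  c_7 = 0·13 + 0·3 + 4·3 + 0·4 + (-1)·(-9) + 0·4 + (-2)·(10) = 1
p = 5; digits c_i = Σ_j d_{ij}·5^j, 0 ≤ d_{ij} < 5:
  c_1 = 4 = 4·5^0
  c_2 = 2 = 2·5^0
  c_3 = 4 = 4·5^0
  c_4 = 1 = 1·5^0
  c_5 = 3 = 3·5^0
  c_6 = 2 = 2·5^0
  c_7 = 1 = 1·5^0
λ_0 = (4, 2, 4, 1, 3, 2, 1)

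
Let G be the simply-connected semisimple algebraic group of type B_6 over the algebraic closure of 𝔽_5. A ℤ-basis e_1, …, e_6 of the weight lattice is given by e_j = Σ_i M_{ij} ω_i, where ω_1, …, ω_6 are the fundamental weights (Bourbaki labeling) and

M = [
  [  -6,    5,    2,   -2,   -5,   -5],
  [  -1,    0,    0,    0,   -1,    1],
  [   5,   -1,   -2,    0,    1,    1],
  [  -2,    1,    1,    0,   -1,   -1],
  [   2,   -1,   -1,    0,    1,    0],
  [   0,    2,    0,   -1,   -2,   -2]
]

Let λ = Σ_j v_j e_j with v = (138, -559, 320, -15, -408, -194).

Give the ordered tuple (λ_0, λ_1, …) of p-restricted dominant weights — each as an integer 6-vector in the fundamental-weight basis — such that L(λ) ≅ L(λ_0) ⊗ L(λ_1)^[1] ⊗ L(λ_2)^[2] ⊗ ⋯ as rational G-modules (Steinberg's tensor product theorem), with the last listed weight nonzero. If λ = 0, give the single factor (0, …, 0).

((2, 1, 2, 2, 2, 1), (1, 0, 1, 2, 1, 0), (2, 3, 0, 3, 4, 4))

Compute c_i = Σ_j M_{ij} v_j with v = (138, -559, 320, -15, -408, -194):
  c_1 = (-6)·(138) + (5)·(-559) + 2·320 + (-2)·(-15) + (-5)·(-408) + (-5)·(-194) = 57
  c_2 = (-1)·(138) + (0)·(-559) + 0·320 + (0)·(-15) + (-1)·(-408) + (1)·(-194) = 76
  c_3 = 5·138 + (-1)·(-559) + (-2)·(320) + (0)·(-15) + (1)·(-408) + (1)·(-194) = 7
  c_4 = (-2)·(138) + (1)·(-559) + 1·320 + (0)·(-15) + (-1)·(-408) + (-1)·(-194) = 87
  c_5 = 2·138 + (-1)·(-559) + (-1)·(320) + (0)·(-15) + (1)·(-408) + (0)·(-194) = 107
  c_6 = 0·138 + (2)·(-559) + 0·320 + (-1)·(-15) + (-2)·(-408) + (-2)·(-194) = 101
p = 5; digits c_i = Σ_j d_{ij}·5^j, 0 ≤ d_{ij} < 5:
  c_1 = 57 = 2·5^0 + 1·5^1 + 2·5^2
  c_2 = 76 = 1·5^0 + 0·5^1 + 3·5^2
  c_3 = 7 = 2·5^0 + 1·5^1
  c_4 = 87 = 2·5^0 + 2·5^1 + 3·5^2
  c_5 = 107 = 2·5^0 + 1·5^1 + 4·5^2
  c_6 = 101 = 1·5^0 + 0·5^1 + 4·5^2
p-restricted factor λ_0 = (2, 1, 2, 2, 2, 1)
p-restricted factor λ_1 = (1, 0, 1, 2, 1, 0)
p-restricted factor λ_2 = (2, 3, 0, 3, 4, 4)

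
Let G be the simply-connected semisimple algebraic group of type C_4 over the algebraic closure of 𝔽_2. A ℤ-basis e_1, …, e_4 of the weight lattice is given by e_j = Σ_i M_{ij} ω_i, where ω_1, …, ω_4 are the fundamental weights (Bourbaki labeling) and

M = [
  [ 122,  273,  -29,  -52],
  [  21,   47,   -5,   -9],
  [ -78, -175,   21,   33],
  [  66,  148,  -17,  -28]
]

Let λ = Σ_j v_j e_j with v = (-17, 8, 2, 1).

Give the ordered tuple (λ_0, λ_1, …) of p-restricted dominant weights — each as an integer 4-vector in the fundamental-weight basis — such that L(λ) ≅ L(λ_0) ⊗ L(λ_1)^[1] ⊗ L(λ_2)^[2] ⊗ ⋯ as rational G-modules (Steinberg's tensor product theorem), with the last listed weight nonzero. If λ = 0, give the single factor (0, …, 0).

((0, 0, 1, 0),)

ω-coordinates c = M·v, v = (-17, 8, 2, 1):
  c_1 = (122)·(-17) + (273)·(8) + (-29)·(2) + (-52)·(1) = 0
  c_2 = (21)·(-17) + (47)·(8) + (-5)·(2) + (-9)·(1) = 0
  c_3 = (-78)·(-17) + (-175)·(8) + (21)·(2) + (33)·(1) = 1
  c_4 = (66)·(-17) + (148)·(8) + (-17)·(2) + (-28)·(1) = 0
p = 2; digits c_i = Σ_j d_{ij}·2^j, 0 ≤ d_{ij} < 2:
  c_1 = 0
  c_2 = 0
  c_3 = 1 = 1·2^0
  c_4 = 0
p-restricted factor λ_0 = (0, 0, 1, 0)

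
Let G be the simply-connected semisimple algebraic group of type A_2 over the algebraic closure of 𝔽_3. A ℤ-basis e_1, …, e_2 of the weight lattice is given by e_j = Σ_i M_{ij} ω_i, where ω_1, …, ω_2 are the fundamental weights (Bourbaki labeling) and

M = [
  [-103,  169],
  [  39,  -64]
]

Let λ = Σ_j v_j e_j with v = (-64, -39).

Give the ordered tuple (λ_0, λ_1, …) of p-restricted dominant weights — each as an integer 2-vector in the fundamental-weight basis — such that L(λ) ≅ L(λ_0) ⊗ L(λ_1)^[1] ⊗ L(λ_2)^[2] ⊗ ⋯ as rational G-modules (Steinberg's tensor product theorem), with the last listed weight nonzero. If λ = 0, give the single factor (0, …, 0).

((1, 0),)

Change of basis e → ω: c = M·v where v = (-64, -39):
  c_1 = (-103)·(-64) + (169)·(-39) = 1
  c_2 = (39)·(-64) + (-64)·(-39) = 0
Base-3 expansion of each c_i:
  c_1 = 1 = 1·3^0
  c_2 = 0
p-restricted factor λ_0 = (1, 0)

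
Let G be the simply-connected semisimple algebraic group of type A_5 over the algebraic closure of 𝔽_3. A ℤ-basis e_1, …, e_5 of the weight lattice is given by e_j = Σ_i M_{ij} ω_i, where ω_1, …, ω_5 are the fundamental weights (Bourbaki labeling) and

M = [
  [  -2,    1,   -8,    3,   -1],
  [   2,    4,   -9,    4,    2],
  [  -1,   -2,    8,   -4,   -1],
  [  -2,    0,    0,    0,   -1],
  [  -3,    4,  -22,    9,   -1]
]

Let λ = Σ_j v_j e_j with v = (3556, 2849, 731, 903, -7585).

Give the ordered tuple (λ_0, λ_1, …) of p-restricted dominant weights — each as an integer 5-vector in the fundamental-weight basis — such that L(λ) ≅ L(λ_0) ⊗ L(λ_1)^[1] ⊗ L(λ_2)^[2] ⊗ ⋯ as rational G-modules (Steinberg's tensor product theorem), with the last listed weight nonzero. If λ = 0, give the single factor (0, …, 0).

In the fundamental-weight basis, λ has coordinates c = M·v (v = (3556, 2849, 731, 903, -7585)):
  c_1 = -2*3556 + 1*2849 + -8*731 + 3*903 + -1*-7585 = 183
  c_2 = 2*3556 + 4*2849 + -9*731 + 4*903 + 2*-7585 = 371
  c_3 = -1*3556 + -2*2849 + 8*731 + -4*903 + -1*-7585 = 567
  c_4 = -2*3556 + 0*2849 + 0*731 + 0*903 + -1*-7585 = 473
  c_5 = -3*3556 + 4*2849 + -22*731 + 9*903 + -1*-7585 = 358
Writing each c_i in base p = 3:
  c_1 = 183 = 0·3^0 + 1·3^1 + 2·3^2 + 0·3^3 + 2·3^4
  c_2 = 371 = 2·3^0 + 0·3^1 + 2·3^2 + 1·3^3 + 1·3^4 + 1·3^5
  c_3 = 567 = 0·3^0 + 0·3^1 + 0·3^2 + 0·3^3 + 1·3^4 + 2·3^5
  c_4 = 473 = 2·3^0 + 1·3^1 + 1·3^2 + 2·3^3 + 2·3^4 + 1·3^5
  c_5 = 358 = 1·3^0 + 2·3^1 + 0·3^2 + 1·3^3 + 1·3^4 + 1·3^5
p-restricted factor λ_0 = (0, 2, 0, 2, 1)
p-restricted factor λ_1 = (1, 0, 0, 1, 2)
p-restricted factor λ_2 = (2, 2, 0, 1, 0)
p-restricted factor λ_3 = (0, 1, 0, 2, 1)
p-restricted factor λ_4 = (2, 1, 1, 2, 1)
p-restricted factor λ_5 = (0, 1, 2, 1, 1)

((0, 2, 0, 2, 1), (1, 0, 0, 1, 2), (2, 2, 0, 1, 0), (0, 1, 0, 2, 1), (2, 1, 1, 2, 1), (0, 1, 2, 1, 1))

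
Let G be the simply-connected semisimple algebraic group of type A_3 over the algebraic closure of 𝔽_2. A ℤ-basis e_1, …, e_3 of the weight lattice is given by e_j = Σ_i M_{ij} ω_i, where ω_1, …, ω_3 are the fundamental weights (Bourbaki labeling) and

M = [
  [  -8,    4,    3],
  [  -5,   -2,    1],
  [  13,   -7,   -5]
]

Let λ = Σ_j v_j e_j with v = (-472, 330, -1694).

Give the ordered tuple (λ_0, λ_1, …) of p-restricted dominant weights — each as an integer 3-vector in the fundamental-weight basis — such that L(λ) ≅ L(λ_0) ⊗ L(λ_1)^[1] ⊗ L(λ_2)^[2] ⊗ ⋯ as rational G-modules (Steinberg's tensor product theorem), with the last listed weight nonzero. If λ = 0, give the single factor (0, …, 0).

((0, 0, 0), (1, 1, 0), (1, 1, 0), (1, 0, 1), (0, 0, 1))

Compute c_i = Σ_j M_{ij} v_j with v = (-472, 330, -1694):
  c_1 = (-8)·(-472) + 4·330 + (3)·(-1694) = 14
  c_2 = (-5)·(-472) + (-2)·(330) + (1)·(-1694) = 6
  c_3 = (13)·(-472) + (-7)·(330) + (-5)·(-1694) = 24
Writing each c_i in base p = 2:
  c_1 = 14 = 0·2^0 + 1·2^1 + 1·2^2 + 1·2^3
  c_2 = 6 = 0·2^0 + 1·2^1 + 1·2^2
  c_3 = 24 = 0·2^0 + 0·2^1 + 0·2^2 + 1·2^3 + 1·2^4
Factor λ_0 = (0, 0, 0)
Factor λ_1 = (1, 1, 0)
Factor λ_2 = (1, 1, 0)
Factor λ_3 = (1, 0, 1)
Factor λ_4 = (0, 0, 1)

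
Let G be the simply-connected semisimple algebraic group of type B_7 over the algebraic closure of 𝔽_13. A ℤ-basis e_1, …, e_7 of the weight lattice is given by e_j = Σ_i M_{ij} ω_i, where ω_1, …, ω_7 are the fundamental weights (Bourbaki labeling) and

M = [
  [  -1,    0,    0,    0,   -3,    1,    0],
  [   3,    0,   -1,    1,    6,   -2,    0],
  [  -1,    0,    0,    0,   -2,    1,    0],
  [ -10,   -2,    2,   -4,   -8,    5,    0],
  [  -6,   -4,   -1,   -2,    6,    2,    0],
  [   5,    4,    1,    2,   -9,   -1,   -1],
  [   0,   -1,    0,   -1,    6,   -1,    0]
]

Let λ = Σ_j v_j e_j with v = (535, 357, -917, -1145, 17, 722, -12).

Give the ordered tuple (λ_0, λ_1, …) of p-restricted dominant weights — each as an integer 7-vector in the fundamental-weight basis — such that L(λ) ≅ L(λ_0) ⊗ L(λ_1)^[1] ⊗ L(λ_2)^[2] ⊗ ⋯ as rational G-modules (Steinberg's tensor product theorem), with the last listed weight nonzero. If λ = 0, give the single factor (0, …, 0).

Compute c_i = Σ_j M_{ij} v_j with v = (535, 357, -917, -1145, 17, 722, -12):
  c_1 = -1*535 + 0*357 + 0*-917 + 0*-1145 + -3*17 + 1*722 + 0*-12 = 136
  c_2 = 3*535 + 0*357 + -1*-917 + 1*-1145 + 6*17 + -2*722 + 0*-12 = 35
  c_3 = -1*535 + 0*357 + 0*-917 + 0*-1145 + -2*17 + 1*722 + 0*-12 = 153
  c_4 = -10*535 + -2*357 + 2*-917 + -4*-1145 + -8*17 + 5*722 + 0*-12 = 156
  c_5 = -6*535 + -4*357 + -1*-917 + -2*-1145 + 6*17 + 2*722 + 0*-12 = 115
  c_6 = 5*535 + 4*357 + 1*-917 + 2*-1145 + -9*17 + -1*722 + -1*-12 = 33
  c_7 = 0*535 + -1*357 + 0*-917 + -1*-1145 + 6*17 + -1*722 + 0*-12 = 168
p = 13; digits c_i = Σ_j d_{ij}·13^j, 0 ≤ d_{ij} < 13:
  c_1 = 136 = 6·13^0 + 10·13^1
  c_2 = 35 = 9·13^0 + 2·13^1
  c_3 = 153 = 10·13^0 + 11·13^1
  c_4 = 156 = 0·13^0 + 12·13^1
  c_5 = 115 = 11·13^0 + 8·13^1
  c_6 = 33 = 7·13^0 + 2·13^1
  c_7 = 168 = 12·13^0 + 12·13^1
Factor λ_0 = (6, 9, 10, 0, 11, 7, 12)
Factor λ_1 = (10, 2, 11, 12, 8, 2, 12)

((6, 9, 10, 0, 11, 7, 12), (10, 2, 11, 12, 8, 2, 12))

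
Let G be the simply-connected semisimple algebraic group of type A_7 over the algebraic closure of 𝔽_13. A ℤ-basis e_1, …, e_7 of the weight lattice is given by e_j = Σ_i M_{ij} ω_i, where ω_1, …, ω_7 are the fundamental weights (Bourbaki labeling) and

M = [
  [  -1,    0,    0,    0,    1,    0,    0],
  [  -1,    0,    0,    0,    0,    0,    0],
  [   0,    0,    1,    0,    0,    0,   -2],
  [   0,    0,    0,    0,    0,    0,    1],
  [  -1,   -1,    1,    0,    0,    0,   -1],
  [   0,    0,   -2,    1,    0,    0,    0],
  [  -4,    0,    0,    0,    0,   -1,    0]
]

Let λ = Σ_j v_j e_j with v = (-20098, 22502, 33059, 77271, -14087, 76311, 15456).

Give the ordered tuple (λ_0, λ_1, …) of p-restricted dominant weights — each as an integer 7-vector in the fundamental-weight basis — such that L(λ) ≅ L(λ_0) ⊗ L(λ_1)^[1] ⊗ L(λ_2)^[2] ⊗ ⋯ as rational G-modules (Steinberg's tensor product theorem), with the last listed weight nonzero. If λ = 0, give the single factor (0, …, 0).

Change of basis e → ω: c = M·v where v = (-20098, 22502, 33059, 77271, -14087, 76311, 15456):
  c_1 = (-1)·(-20098) + 0·22502 + 0·33059 + 0·77271 + (1)·(-14087) + 0·76311 + 0·15456 = 6011
  c_2 = (-1)·(-20098) + 0·22502 + 0·33059 + 0·77271 + (0)·(-14087) + 0·76311 + 0·15456 = 20098
  c_3 = (0)·(-20098) + 0·22502 + 1·33059 + 0·77271 + (0)·(-14087) + 0·76311 + (-2)·(15456) = 2147
  c_4 = (0)·(-20098) + 0·22502 + 0·33059 + 0·77271 + (0)·(-14087) + 0·76311 + 1·15456 = 15456
  c_5 = (-1)·(-20098) + (-1)·(22502) + 1·33059 + 0·77271 + (0)·(-14087) + 0·76311 + (-1)·(15456) = 15199
  c_6 = (0)·(-20098) + 0·22502 + (-2)·(33059) + 1·77271 + (0)·(-14087) + 0·76311 + 0·15456 = 11153
  c_7 = (-4)·(-20098) + 0·22502 + 0·33059 + 0·77271 + (0)·(-14087) + (-1)·(76311) + 0·15456 = 4081
Expand coordinatewise in base 13:
  c_1 = 6011 = 5·13^0 + 7·13^1 + 9·13^2 + 2·13^3
  c_2 = 20098 = 0·13^0 + 12·13^1 + 1·13^2 + 9·13^3
  c_3 = 2147 = 2·13^0 + 9·13^1 + 12·13^2
  c_4 = 15456 = 12·13^0 + 5·13^1 + 0·13^2 + 7·13^3
  c_5 = 15199 = 2·13^0 + 12·13^1 + 11·13^2 + 6·13^3
  c_6 = 11153 = 12·13^0 + 12·13^1 + 0·13^2 + 5·13^3
  c_7 = 4081 = 12·13^0 + 1·13^1 + 11·13^2 + 1·13^3
λ_0 = (5, 0, 2, 12, 2, 12, 12)
λ_1 = (7, 12, 9, 5, 12, 12, 1)
λ_2 = (9, 1, 12, 0, 11, 0, 11)
λ_3 = (2, 9, 0, 7, 6, 5, 1)

((5, 0, 2, 12, 2, 12, 12), (7, 12, 9, 5, 12, 12, 1), (9, 1, 12, 0, 11, 0, 11), (2, 9, 0, 7, 6, 5, 1))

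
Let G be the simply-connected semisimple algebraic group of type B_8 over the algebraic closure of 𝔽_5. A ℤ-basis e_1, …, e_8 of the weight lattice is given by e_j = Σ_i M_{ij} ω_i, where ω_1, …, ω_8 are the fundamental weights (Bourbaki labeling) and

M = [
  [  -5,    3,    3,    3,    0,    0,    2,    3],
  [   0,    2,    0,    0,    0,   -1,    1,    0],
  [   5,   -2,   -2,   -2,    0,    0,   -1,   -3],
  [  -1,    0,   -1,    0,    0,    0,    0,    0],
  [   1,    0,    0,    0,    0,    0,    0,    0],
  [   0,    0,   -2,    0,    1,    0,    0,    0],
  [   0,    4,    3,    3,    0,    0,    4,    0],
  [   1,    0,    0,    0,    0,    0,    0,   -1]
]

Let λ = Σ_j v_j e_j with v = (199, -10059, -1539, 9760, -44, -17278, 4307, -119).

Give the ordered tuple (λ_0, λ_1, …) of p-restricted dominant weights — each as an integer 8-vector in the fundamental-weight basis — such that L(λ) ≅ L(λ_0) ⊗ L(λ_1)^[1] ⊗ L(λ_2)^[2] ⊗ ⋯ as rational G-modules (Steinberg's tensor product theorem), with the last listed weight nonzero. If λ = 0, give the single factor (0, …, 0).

ω-coordinates c = M·v, v = (199, -10059, -1539, 9760, -44, -17278, 4307, -119):
  c_1 = (-5)·(199) + (3)·(-10059) + (3)·(-1539) + (3)·(9760) + (0)·(-44) + (0)·(-17278) + (2)·(4307) + (3)·(-119) = 1748
  c_2 = (0)·(199) + (2)·(-10059) + (0)·(-1539) + (0)·(9760) + (0)·(-44) + (-1)·(-17278) + (1)·(4307) + (0)·(-119) = 1467
  c_3 = (5)·(199) + (-2)·(-10059) + (-2)·(-1539) + (-2)·(9760) + (0)·(-44) + (0)·(-17278) + (-1)·(4307) + (-3)·(-119) = 721
  c_4 = (-1)·(199) + (0)·(-10059) + (-1)·(-1539) + (0)·(9760) + (0)·(-44) + (0)·(-17278) + (0)·(4307) + (0)·(-119) = 1340
  c_5 = (1)·(199) + (0)·(-10059) + (0)·(-1539) + (0)·(9760) + (0)·(-44) + (0)·(-17278) + (0)·(4307) + (0)·(-119) = 199
  c_6 = (0)·(199) + (0)·(-10059) + (-2)·(-1539) + (0)·(9760) + (1)·(-44) + (0)·(-17278) + (0)·(4307) + (0)·(-119) = 3034
  c_7 = (0)·(199) + (4)·(-10059) + (3)·(-1539) + (3)·(9760) + (0)·(-44) + (0)·(-17278) + (4)·(4307) + (0)·(-119) = 1655
  c_8 = (1)·(199) + (0)·(-10059) + (0)·(-1539) + (0)·(9760) + (0)·(-44) + (0)·(-17278) + (0)·(4307) + (-1)·(-119) = 318
Base-5 expansion of each c_i:
  c_1 = 1748 = 3·5^0 + 4·5^1 + 4·5^2 + 3·5^3 + 2·5^4
  c_2 = 1467 = 2·5^0 + 3·5^1 + 3·5^2 + 1·5^3 + 2·5^4
  c_3 = 721 = 1·5^0 + 4·5^1 + 3·5^2 + 0·5^3 + 1·5^4
  c_4 = 1340 = 0·5^0 + 3·5^1 + 3·5^2 + 0·5^3 + 2·5^4
  c_5 = 199 = 4·5^0 + 4·5^1 + 2·5^2 + 1·5^3
  c_6 = 3034 = 4·5^0 + 1·5^1 + 1·5^2 + 4·5^3 + 4·5^4
  c_7 = 1655 = 0·5^0 + 1·5^1 + 1·5^2 + 3·5^3 + 2·5^4
  c_8 = 318 = 3·5^0 + 3·5^1 + 2·5^2 + 2·5^3
p-restricted factor λ_0 = (3, 2, 1, 0, 4, 4, 0, 3)
p-restricted factor λ_1 = (4, 3, 4, 3, 4, 1, 1, 3)
p-restricted factor λ_2 = (4, 3, 3, 3, 2, 1, 1, 2)
p-restricted factor λ_3 = (3, 1, 0, 0, 1, 4, 3, 2)
p-restricted factor λ_4 = (2, 2, 1, 2, 0, 4, 2, 0)

((3, 2, 1, 0, 4, 4, 0, 3), (4, 3, 4, 3, 4, 1, 1, 3), (4, 3, 3, 3, 2, 1, 1, 2), (3, 1, 0, 0, 1, 4, 3, 2), (2, 2, 1, 2, 0, 4, 2, 0))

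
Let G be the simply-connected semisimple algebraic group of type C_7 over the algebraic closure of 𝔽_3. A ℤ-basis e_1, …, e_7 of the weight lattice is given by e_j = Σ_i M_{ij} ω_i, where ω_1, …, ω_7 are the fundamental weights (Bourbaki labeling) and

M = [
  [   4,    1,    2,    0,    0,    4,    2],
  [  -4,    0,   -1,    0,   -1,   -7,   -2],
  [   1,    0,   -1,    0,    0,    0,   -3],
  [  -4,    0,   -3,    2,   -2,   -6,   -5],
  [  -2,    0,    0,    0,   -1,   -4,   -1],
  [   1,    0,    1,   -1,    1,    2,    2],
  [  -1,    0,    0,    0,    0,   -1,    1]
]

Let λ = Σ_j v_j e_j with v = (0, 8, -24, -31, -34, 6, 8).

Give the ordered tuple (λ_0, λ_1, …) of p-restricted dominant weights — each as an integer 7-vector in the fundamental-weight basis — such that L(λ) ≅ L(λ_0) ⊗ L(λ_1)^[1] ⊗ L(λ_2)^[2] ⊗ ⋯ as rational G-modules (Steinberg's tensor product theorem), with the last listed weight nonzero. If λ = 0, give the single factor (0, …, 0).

((0, 0, 0, 2, 2, 1, 2),)

In the fundamental-weight basis, λ has coordinates c = M·v (v = (0, 8, -24, -31, -34, 6, 8)):
  c_1 = 4·0 + 1·8 + (2)·(-24) + (0)·(-31) + (0)·(-34) + 4·6 + 2·8 = 0
  c_2 = (-4)·(0) + 0·8 + (-1)·(-24) + (0)·(-31) + (-1)·(-34) + (-7)·(6) + (-2)·(8) = 0
  c_3 = 1·0 + 0·8 + (-1)·(-24) + (0)·(-31) + (0)·(-34) + 0·6 + (-3)·(8) = 0
  c_4 = (-4)·(0) + 0·8 + (-3)·(-24) + (2)·(-31) + (-2)·(-34) + (-6)·(6) + (-5)·(8) = 2
  c_5 = (-2)·(0) + 0·8 + (0)·(-24) + (0)·(-31) + (-1)·(-34) + (-4)·(6) + (-1)·(8) = 2
  c_6 = 1·0 + 0·8 + (1)·(-24) + (-1)·(-31) + (1)·(-34) + 2·6 + 2·8 = 1
  c_7 = (-1)·(0) + 0·8 + (0)·(-24) + (0)·(-31) + (0)·(-34) + (-1)·(6) + 1·8 = 2
Writing each c_i in base p = 3:
  c_1 = 0
  c_2 = 0
  c_3 = 0
  c_4 = 2 = 2·3^0
  c_5 = 2 = 2·3^0
  c_6 = 1 = 1·3^0
  c_7 = 2 = 2·3^0
Factor λ_0 = (0, 0, 0, 2, 2, 1, 2)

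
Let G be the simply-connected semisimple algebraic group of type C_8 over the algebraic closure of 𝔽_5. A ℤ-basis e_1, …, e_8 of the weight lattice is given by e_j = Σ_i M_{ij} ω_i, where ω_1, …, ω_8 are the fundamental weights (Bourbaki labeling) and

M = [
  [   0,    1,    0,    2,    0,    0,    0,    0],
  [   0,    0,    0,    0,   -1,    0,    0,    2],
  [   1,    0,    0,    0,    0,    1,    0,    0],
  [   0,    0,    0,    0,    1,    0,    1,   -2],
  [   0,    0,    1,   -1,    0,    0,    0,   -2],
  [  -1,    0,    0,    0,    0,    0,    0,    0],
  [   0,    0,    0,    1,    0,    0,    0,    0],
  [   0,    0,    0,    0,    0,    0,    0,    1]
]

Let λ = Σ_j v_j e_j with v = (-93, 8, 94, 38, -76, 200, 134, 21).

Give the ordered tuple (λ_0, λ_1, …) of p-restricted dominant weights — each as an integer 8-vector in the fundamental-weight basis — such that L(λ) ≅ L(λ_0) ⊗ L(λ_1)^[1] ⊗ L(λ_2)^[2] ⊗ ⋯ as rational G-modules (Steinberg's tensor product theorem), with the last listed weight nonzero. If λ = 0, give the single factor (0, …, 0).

((4, 3, 2, 1, 4, 3, 3, 1), (1, 3, 1, 3, 2, 3, 2, 4), (3, 4, 4, 0, 0, 3, 1, 0))

Converting to the ω-basis (c_i = row i of M dotted with v = (-93, 8, 94, 38, -76, 200, 134, 21)):
  c_1 = 0*-93 + 1*8 + 0*94 + 2*38 + 0*-76 + 0*200 + 0*134 + 0*21 = 84
  c_2 = 0*-93 + 0*8 + 0*94 + 0*38 + -1*-76 + 0*200 + 0*134 + 2*21 = 118
  c_3 = 1*-93 + 0*8 + 0*94 + 0*38 + 0*-76 + 1*200 + 0*134 + 0*21 = 107
  c_4 = 0*-93 + 0*8 + 0*94 + 0*38 + 1*-76 + 0*200 + 1*134 + -2*21 = 16
  c_5 = 0*-93 + 0*8 + 1*94 + -1*38 + 0*-76 + 0*200 + 0*134 + -2*21 = 14
  c_6 = -1*-93 + 0*8 + 0*94 + 0*38 + 0*-76 + 0*200 + 0*134 + 0*21 = 93
  c_7 = 0*-93 + 0*8 + 0*94 + 1*38 + 0*-76 + 0*200 + 0*134 + 0*21 = 38
  c_8 = 0*-93 + 0*8 + 0*94 + 0*38 + 0*-76 + 0*200 + 0*134 + 1*21 = 21
Writing each c_i in base p = 5:
  c_1 = 84 = 4·5^0 + 1·5^1 + 3·5^2
  c_2 = 118 = 3·5^0 + 3·5^1 + 4·5^2
  c_3 = 107 = 2·5^0 + 1·5^1 + 4·5^2
  c_4 = 16 = 1·5^0 + 3·5^1
  c_5 = 14 = 4·5^0 + 2·5^1
  c_6 = 93 = 3·5^0 + 3·5^1 + 3·5^2
  c_7 = 38 = 3·5^0 + 2·5^1 + 1·5^2
  c_8 = 21 = 1·5^0 + 4·5^1
Factor λ_0 = (4, 3, 2, 1, 4, 3, 3, 1)
Factor λ_1 = (1, 3, 1, 3, 2, 3, 2, 4)
Factor λ_2 = (3, 4, 4, 0, 0, 3, 1, 0)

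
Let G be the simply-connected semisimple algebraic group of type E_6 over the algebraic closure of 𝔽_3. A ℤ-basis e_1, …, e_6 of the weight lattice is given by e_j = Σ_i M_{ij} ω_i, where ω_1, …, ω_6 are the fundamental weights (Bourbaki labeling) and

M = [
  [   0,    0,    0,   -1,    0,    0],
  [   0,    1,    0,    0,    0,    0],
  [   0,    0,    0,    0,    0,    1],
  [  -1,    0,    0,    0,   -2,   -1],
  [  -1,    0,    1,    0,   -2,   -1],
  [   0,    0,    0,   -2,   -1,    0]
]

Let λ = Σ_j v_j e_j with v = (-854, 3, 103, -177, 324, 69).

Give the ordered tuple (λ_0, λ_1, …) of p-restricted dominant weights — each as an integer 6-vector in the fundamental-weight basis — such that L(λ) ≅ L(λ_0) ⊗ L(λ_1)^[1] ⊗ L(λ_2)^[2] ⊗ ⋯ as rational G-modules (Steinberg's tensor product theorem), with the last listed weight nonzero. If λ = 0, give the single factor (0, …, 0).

((0, 0, 0, 2, 0, 0), (2, 1, 2, 0, 2, 1), (1, 0, 1, 0, 2, 0), (0, 0, 2, 2, 2, 1), (2, 0, 0, 1, 2, 0))

In the fundamental-weight basis, λ has coordinates c = M·v (v = (-854, 3, 103, -177, 324, 69)):
  c_1 = 0*-854 + 0*3 + 0*103 + -1*-177 + 0*324 + 0*69 = 177
  c_2 = 0*-854 + 1*3 + 0*103 + 0*-177 + 0*324 + 0*69 = 3
  c_3 = 0*-854 + 0*3 + 0*103 + 0*-177 + 0*324 + 1*69 = 69
  c_4 = -1*-854 + 0*3 + 0*103 + 0*-177 + -2*324 + -1*69 = 137
  c_5 = -1*-854 + 0*3 + 1*103 + 0*-177 + -2*324 + -1*69 = 240
  c_6 = 0*-854 + 0*3 + 0*103 + -2*-177 + -1*324 + 0*69 = 30
p = 3; digits c_i = Σ_j d_{ij}·3^j, 0 ≤ d_{ij} < 3:
  c_1 = 177 = 0·3^0 + 2·3^1 + 1·3^2 + 0·3^3 + 2·3^4
  c_2 = 3 = 0·3^0 + 1·3^1
  c_3 = 69 = 0·3^0 + 2·3^1 + 1·3^2 + 2·3^3
  c_4 = 137 = 2·3^0 + 0·3^1 + 0·3^2 + 2·3^3 + 1·3^4
  c_5 = 240 = 0·3^0 + 2·3^1 + 2·3^2 + 2·3^3 + 2·3^4
  c_6 = 30 = 0·3^0 + 1·3^1 + 0·3^2 + 1·3^3
λ_0 = (0, 0, 0, 2, 0, 0)
λ_1 = (2, 1, 2, 0, 2, 1)
λ_2 = (1, 0, 1, 0, 2, 0)
λ_3 = (0, 0, 2, 2, 2, 1)
λ_4 = (2, 0, 0, 1, 2, 0)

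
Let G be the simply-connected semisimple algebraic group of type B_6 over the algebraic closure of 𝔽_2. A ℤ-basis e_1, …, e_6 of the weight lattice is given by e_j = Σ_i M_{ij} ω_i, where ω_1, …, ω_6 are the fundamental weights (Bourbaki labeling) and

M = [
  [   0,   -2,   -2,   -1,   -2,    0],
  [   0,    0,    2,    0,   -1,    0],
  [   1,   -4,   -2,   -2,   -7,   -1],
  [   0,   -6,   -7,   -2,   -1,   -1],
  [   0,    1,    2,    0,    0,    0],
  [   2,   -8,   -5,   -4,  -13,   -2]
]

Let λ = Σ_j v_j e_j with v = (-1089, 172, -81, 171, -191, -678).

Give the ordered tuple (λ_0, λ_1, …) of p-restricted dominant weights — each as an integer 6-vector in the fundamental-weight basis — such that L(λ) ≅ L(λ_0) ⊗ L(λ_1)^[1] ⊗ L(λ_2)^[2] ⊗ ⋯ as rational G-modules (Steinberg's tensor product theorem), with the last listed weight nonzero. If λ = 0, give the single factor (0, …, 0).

((1, 1, 0, 0, 0, 0), (0, 0, 1, 1, 1, 1), (1, 1, 0, 1, 0, 1), (1, 1, 1, 1, 1, 0), (1, 1, 1, 1, 0, 0), (0, 0, 1, 1, 0, 0))

Change of basis e → ω: c = M·v where v = (-1089, 172, -81, 171, -191, -678):
  c_1 = (0)·(-1089) + (-2)·(172) + (-2)·(-81) + (-1)·(171) + (-2)·(-191) + (0)·(-678) = 29
  c_2 = (0)·(-1089) + 0·172 + (2)·(-81) + 0·171 + (-1)·(-191) + (0)·(-678) = 29
  c_3 = (1)·(-1089) + (-4)·(172) + (-2)·(-81) + (-2)·(171) + (-7)·(-191) + (-1)·(-678) = 58
  c_4 = (0)·(-1089) + (-6)·(172) + (-7)·(-81) + (-2)·(171) + (-1)·(-191) + (-1)·(-678) = 62
  c_5 = (0)·(-1089) + 1·172 + (2)·(-81) + 0·171 + (0)·(-191) + (0)·(-678) = 10
  c_6 = (2)·(-1089) + (-8)·(172) + (-5)·(-81) + (-4)·(171) + (-13)·(-191) + (-2)·(-678) = 6
p = 2; digits c_i = Σ_j d_{ij}·2^j, 0 ≤ d_{ij} < 2:
  c_1 = 29 = 1·2^0 + 0·2^1 + 1·2^2 + 1·2^3 + 1·2^4
  c_2 = 29 = 1·2^0 + 0·2^1 + 1·2^2 + 1·2^3 + 1·2^4
  c_3 = 58 = 0·2^0 + 1·2^1 + 0·2^2 + 1·2^3 + 1·2^4 + 1·2^5
  c_4 = 62 = 0·2^0 + 1·2^1 + 1·2^2 + 1·2^3 + 1·2^4 + 1·2^5
  c_5 = 10 = 0·2^0 + 1·2^1 + 0·2^2 + 1·2^3
  c_6 = 6 = 0·2^0 + 1·2^1 + 1·2^2
Factor λ_0 = (1, 1, 0, 0, 0, 0)
Factor λ_1 = (0, 0, 1, 1, 1, 1)
Factor λ_2 = (1, 1, 0, 1, 0, 1)
Factor λ_3 = (1, 1, 1, 1, 1, 0)
Factor λ_4 = (1, 1, 1, 1, 0, 0)
Factor λ_5 = (0, 0, 1, 1, 0, 0)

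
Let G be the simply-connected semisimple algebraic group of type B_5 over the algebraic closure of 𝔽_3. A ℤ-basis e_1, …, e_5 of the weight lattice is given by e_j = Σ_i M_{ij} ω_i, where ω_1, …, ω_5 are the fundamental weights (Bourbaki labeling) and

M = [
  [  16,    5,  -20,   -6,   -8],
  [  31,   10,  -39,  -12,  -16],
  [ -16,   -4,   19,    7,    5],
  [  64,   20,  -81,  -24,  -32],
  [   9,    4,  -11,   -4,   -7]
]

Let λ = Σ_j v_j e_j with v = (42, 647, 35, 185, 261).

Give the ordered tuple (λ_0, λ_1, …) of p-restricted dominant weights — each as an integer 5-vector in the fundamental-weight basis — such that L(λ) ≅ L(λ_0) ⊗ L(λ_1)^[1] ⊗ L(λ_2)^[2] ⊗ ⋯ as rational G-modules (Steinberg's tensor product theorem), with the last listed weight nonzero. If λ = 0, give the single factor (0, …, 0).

((0, 2, 2, 1, 2), (0, 0, 1, 0, 1), (1, 1, 0, 0, 1))

Converting to the ω-basis (c_i = row i of M dotted with v = (42, 647, 35, 185, 261)):
  c_1 = (16)·(42) + (5)·(647) + (-20)·(35) + (-6)·(185) + (-8)·(261) = 9
  c_2 = (31)·(42) + (10)·(647) + (-39)·(35) + (-12)·(185) + (-16)·(261) = 11
  c_3 = (-16)·(42) + (-4)·(647) + (19)·(35) + (7)·(185) + (5)·(261) = 5
  c_4 = (64)·(42) + (20)·(647) + (-81)·(35) + (-24)·(185) + (-32)·(261) = 1
  c_5 = (9)·(42) + (4)·(647) + (-11)·(35) + (-4)·(185) + (-7)·(261) = 14
Base-3 expansion of each c_i:
  c_1 = 9 = 0·3^0 + 0·3^1 + 1·3^2
  c_2 = 11 = 2·3^0 + 0·3^1 + 1·3^2
  c_3 = 5 = 2·3^0 + 1·3^1
  c_4 = 1 = 1·3^0
  c_5 = 14 = 2·3^0 + 1·3^1 + 1·3^2
p-restricted factor λ_0 = (0, 2, 2, 1, 2)
p-restricted factor λ_1 = (0, 0, 1, 0, 1)
p-restricted factor λ_2 = (1, 1, 0, 0, 1)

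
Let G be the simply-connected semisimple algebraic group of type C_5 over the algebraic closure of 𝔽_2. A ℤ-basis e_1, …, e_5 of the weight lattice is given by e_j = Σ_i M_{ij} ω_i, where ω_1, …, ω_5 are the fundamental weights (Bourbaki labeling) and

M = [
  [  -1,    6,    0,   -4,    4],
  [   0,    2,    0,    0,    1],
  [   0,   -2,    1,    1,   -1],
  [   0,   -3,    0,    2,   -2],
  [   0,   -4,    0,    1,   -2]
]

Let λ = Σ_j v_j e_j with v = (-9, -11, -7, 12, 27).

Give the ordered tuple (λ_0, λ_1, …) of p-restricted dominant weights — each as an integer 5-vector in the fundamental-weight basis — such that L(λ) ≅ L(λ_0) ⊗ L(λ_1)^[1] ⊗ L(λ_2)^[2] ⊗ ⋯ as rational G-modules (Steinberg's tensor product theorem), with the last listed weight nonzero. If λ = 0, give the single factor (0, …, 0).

((1, 1, 0, 1, 0), (1, 0, 0, 1, 1), (0, 1, 0, 0, 0))

Converting to the ω-basis (c_i = row i of M dotted with v = (-9, -11, -7, 12, 27)):
  c_1 = -1*-9 + 6*-11 + 0*-7 + -4*12 + 4*27 = 3
  c_2 = 0*-9 + 2*-11 + 0*-7 + 0*12 + 1*27 = 5
  c_3 = 0*-9 + -2*-11 + 1*-7 + 1*12 + -1*27 = 0
  c_4 = 0*-9 + -3*-11 + 0*-7 + 2*12 + -2*27 = 3
  c_5 = 0*-9 + -4*-11 + 0*-7 + 1*12 + -2*27 = 2
Base-2 expansion of each c_i:
  c_1 = 3 = 1·2^0 + 1·2^1
  c_2 = 5 = 1·2^0 + 0·2^1 + 1·2^2
  c_3 = 0
  c_4 = 3 = 1·2^0 + 1·2^1
  c_5 = 2 = 0·2^0 + 1·2^1
p-restricted factor λ_0 = (1, 1, 0, 1, 0)
p-restricted factor λ_1 = (1, 0, 0, 1, 1)
p-restricted factor λ_2 = (0, 1, 0, 0, 0)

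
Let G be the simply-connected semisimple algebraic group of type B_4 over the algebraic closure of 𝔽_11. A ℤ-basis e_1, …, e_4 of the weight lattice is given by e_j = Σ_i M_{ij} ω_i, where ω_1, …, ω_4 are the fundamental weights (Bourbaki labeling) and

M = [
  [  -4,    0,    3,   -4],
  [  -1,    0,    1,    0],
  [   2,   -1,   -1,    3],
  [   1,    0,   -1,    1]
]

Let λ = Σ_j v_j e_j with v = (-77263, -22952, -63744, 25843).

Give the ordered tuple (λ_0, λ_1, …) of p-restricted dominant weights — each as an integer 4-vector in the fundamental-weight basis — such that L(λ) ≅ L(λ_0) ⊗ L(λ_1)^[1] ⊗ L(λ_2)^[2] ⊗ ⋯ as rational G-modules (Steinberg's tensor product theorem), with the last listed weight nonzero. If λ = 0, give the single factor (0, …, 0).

Change of basis e → ω: c = M·v where v = (-77263, -22952, -63744, 25843):
  c_1 = (-4)·(-77263) + (0)·(-22952) + (3)·(-63744) + (-4)·(25843) = 14448
  c_2 = (-1)·(-77263) + (0)·(-22952) + (1)·(-63744) + (0)·(25843) = 13519
  c_3 = (2)·(-77263) + (-1)·(-22952) + (-1)·(-63744) + (3)·(25843) = 9699
  c_4 = (1)·(-77263) + (0)·(-22952) + (-1)·(-63744) + (1)·(25843) = 12324
Base-11 expansion of each c_i:
  c_1 = 14448 = 5·11^0 + 4·11^1 + 9·11^2 + 10·11^3
  c_2 = 13519 = 0·11^0 + 8·11^1 + 1·11^2 + 10·11^3
  c_3 = 9699 = 8·11^0 + 1·11^1 + 3·11^2 + 7·11^3
  c_4 = 12324 = 4·11^0 + 9·11^1 + 2·11^2 + 9·11^3
p-restricted factor λ_0 = (5, 0, 8, 4)
p-restricted factor λ_1 = (4, 8, 1, 9)
p-restricted factor λ_2 = (9, 1, 3, 2)
p-restricted factor λ_3 = (10, 10, 7, 9)

((5, 0, 8, 4), (4, 8, 1, 9), (9, 1, 3, 2), (10, 10, 7, 9))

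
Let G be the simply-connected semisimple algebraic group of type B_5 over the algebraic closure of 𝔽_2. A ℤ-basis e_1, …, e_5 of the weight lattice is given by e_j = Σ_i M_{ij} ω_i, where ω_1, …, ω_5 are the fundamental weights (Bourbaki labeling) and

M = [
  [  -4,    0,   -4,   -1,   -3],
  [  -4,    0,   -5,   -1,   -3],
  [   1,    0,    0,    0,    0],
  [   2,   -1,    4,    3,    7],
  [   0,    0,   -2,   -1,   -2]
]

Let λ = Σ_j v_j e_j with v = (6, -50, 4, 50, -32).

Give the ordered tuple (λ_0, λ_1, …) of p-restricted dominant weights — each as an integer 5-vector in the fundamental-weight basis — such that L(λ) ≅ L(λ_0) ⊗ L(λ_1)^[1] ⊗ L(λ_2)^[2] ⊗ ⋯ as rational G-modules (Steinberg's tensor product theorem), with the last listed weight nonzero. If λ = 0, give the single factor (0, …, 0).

((0, 0, 0, 0, 0), (1, 1, 1, 0, 1), (1, 0, 1, 1, 1))

ω-coordinates c = M·v, v = (6, -50, 4, 50, -32):
  c_1 = (-4)·(6) + (0)·(-50) + (-4)·(4) + (-1)·(50) + (-3)·(-32) = 6
  c_2 = (-4)·(6) + (0)·(-50) + (-5)·(4) + (-1)·(50) + (-3)·(-32) = 2
  c_3 = (1)·(6) + (0)·(-50) + (0)·(4) + (0)·(50) + (0)·(-32) = 6
  c_4 = (2)·(6) + (-1)·(-50) + (4)·(4) + (3)·(50) + (7)·(-32) = 4
  c_5 = (0)·(6) + (0)·(-50) + (-2)·(4) + (-1)·(50) + (-2)·(-32) = 6
Writing each c_i in base p = 2:
  c_1 = 6 = 0·2^0 + 1·2^1 + 1·2^2
  c_2 = 2 = 0·2^0 + 1·2^1
  c_3 = 6 = 0·2^0 + 1·2^1 + 1·2^2
  c_4 = 4 = 0·2^0 + 0·2^1 + 1·2^2
  c_5 = 6 = 0·2^0 + 1·2^1 + 1·2^2
p-restricted factor λ_0 = (0, 0, 0, 0, 0)
p-restricted factor λ_1 = (1, 1, 1, 0, 1)
p-restricted factor λ_2 = (1, 0, 1, 1, 1)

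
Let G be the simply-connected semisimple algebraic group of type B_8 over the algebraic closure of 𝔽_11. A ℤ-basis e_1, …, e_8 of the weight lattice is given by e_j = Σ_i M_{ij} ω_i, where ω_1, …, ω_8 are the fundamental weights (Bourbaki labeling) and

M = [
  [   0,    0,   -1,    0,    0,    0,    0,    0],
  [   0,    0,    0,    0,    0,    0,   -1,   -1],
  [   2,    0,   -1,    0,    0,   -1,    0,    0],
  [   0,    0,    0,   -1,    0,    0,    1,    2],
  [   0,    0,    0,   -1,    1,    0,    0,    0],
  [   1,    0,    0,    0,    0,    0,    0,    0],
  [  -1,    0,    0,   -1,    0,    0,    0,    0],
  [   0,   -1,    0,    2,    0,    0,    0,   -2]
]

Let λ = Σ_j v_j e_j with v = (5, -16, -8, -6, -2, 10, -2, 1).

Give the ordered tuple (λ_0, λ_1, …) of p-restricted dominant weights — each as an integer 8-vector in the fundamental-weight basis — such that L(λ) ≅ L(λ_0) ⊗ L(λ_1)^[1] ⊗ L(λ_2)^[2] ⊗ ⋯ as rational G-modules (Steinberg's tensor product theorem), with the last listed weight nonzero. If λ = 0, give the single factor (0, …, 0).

In the fundamental-weight basis, λ has coordinates c = M·v (v = (5, -16, -8, -6, -2, 10, -2, 1)):
  c_1 = 0*5 + 0*-16 + -1*-8 + 0*-6 + 0*-2 + 0*10 + 0*-2 + 0*1 = 8
  c_2 = 0*5 + 0*-16 + 0*-8 + 0*-6 + 0*-2 + 0*10 + -1*-2 + -1*1 = 1
  c_3 = 2*5 + 0*-16 + -1*-8 + 0*-6 + 0*-2 + -1*10 + 0*-2 + 0*1 = 8
  c_4 = 0*5 + 0*-16 + 0*-8 + -1*-6 + 0*-2 + 0*10 + 1*-2 + 2*1 = 6
  c_5 = 0*5 + 0*-16 + 0*-8 + -1*-6 + 1*-2 + 0*10 + 0*-2 + 0*1 = 4
  c_6 = 1*5 + 0*-16 + 0*-8 + 0*-6 + 0*-2 + 0*10 + 0*-2 + 0*1 = 5
  c_7 = -1*5 + 0*-16 + 0*-8 + -1*-6 + 0*-2 + 0*10 + 0*-2 + 0*1 = 1
  c_8 = 0*5 + -1*-16 + 0*-8 + 2*-6 + 0*-2 + 0*10 + 0*-2 + -2*1 = 2
Base-11 expansion of each c_i:
  c_1 = 8 = 8·11^0
  c_2 = 1 = 1·11^0
  c_3 = 8 = 8·11^0
  c_4 = 6 = 6·11^0
  c_5 = 4 = 4·11^0
  c_6 = 5 = 5·11^0
  c_7 = 1 = 1·11^0
  c_8 = 2 = 2·11^0
λ_0 = (8, 1, 8, 6, 4, 5, 1, 2)

((8, 1, 8, 6, 4, 5, 1, 2),)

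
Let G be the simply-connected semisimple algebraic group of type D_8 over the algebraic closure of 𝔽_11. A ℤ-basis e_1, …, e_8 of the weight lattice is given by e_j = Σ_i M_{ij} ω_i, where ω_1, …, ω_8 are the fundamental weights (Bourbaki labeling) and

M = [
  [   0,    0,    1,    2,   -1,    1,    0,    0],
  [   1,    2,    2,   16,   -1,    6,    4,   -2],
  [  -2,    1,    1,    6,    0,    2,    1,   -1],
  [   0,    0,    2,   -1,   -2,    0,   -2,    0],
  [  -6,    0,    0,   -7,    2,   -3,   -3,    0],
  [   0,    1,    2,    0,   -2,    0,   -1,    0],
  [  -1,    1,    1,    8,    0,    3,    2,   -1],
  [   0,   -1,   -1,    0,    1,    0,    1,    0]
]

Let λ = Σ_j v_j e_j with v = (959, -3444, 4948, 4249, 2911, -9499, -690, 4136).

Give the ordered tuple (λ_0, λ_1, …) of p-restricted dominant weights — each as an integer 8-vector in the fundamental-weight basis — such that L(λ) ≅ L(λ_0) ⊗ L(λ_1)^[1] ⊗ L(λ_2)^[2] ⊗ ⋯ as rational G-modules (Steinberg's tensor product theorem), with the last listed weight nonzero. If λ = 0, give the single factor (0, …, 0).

((2, 2, 2, 6, 1, 0, 7, 2), (6, 4, 4, 10, 4, 10, 3, 10), (8, 8, 10, 9, 7, 10, 4, 5))

In the fundamental-weight basis, λ has coordinates c = M·v (v = (959, -3444, 4948, 4249, 2911, -9499, -690, 4136)):
  c_1 = 0*959 + 0*-3444 + 1*4948 + 2*4249 + -1*2911 + 1*-9499 + 0*-690 + 0*4136 = 1036
  c_2 = 1*959 + 2*-3444 + 2*4948 + 16*4249 + -1*2911 + 6*-9499 + 4*-690 + -2*4136 = 1014
  c_3 = -2*959 + 1*-3444 + 1*4948 + 6*4249 + 0*2911 + 2*-9499 + 1*-690 + -1*4136 = 1256
  c_4 = 0*959 + 0*-3444 + 2*4948 + -1*4249 + -2*2911 + 0*-9499 + -2*-690 + 0*4136 = 1205
  c_5 = -6*959 + 0*-3444 + 0*4948 + -7*4249 + 2*2911 + -3*-9499 + -3*-690 + 0*4136 = 892
  c_6 = 0*959 + 1*-3444 + 2*4948 + 0*4249 + -2*2911 + 0*-9499 + -1*-690 + 0*4136 = 1320
  c_7 = -1*959 + 1*-3444 + 1*4948 + 8*4249 + 0*2911 + 3*-9499 + 2*-690 + -1*4136 = 524
  c_8 = 0*959 + -1*-3444 + -1*4948 + 0*4249 + 1*2911 + 0*-9499 + 1*-690 + 0*4136 = 717
Writing each c_i in base p = 11:
  c_1 = 1036 = 2·11^0 + 6·11^1 + 8·11^2
  c_2 = 1014 = 2·11^0 + 4·11^1 + 8·11^2
  c_3 = 1256 = 2·11^0 + 4·11^1 + 10·11^2
  c_4 = 1205 = 6·11^0 + 10·11^1 + 9·11^2
  c_5 = 892 = 1·11^0 + 4·11^1 + 7·11^2
  c_6 = 1320 = 0·11^0 + 10·11^1 + 10·11^2
  c_7 = 524 = 7·11^0 + 3·11^1 + 4·11^2
  c_8 = 717 = 2·11^0 + 10·11^1 + 5·11^2
p-restricted factor λ_0 = (2, 2, 2, 6, 1, 0, 7, 2)
p-restricted factor λ_1 = (6, 4, 4, 10, 4, 10, 3, 10)
p-restricted factor λ_2 = (8, 8, 10, 9, 7, 10, 4, 5)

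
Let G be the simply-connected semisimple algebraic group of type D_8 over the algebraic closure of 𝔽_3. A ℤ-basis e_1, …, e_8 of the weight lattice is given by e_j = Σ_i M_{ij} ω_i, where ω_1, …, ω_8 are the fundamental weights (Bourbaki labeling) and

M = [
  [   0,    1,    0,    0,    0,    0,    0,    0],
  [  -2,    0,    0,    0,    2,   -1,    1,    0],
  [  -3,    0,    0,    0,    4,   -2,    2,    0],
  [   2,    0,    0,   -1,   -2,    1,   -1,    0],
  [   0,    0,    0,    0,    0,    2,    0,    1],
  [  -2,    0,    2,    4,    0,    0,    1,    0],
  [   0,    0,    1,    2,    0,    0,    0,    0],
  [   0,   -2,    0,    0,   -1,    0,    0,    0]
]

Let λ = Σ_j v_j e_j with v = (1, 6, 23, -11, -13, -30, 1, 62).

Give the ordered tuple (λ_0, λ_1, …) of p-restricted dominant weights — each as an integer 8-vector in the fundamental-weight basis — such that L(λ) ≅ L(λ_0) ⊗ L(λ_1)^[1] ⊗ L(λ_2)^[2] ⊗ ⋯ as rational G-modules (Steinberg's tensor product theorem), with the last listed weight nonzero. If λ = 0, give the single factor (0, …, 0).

Change of basis e → ω: c = M·v where v = (1, 6, 23, -11, -13, -30, 1, 62):
  c_1 = (0)·(1) + (1)·(6) + (0)·(23) + (0)·(-11) + (0)·(-13) + (0)·(-30) + (0)·(1) + (0)·(62) = 6
  c_2 = (-2)·(1) + (0)·(6) + (0)·(23) + (0)·(-11) + (2)·(-13) + (-1)·(-30) + (1)·(1) + (0)·(62) = 3
  c_3 = (-3)·(1) + (0)·(6) + (0)·(23) + (0)·(-11) + (4)·(-13) + (-2)·(-30) + (2)·(1) + (0)·(62) = 7
  c_4 = (2)·(1) + (0)·(6) + (0)·(23) + (-1)·(-11) + (-2)·(-13) + (1)·(-30) + (-1)·(1) + (0)·(62) = 8
  c_5 = (0)·(1) + (0)·(6) + (0)·(23) + (0)·(-11) + (0)·(-13) + (2)·(-30) + (0)·(1) + (1)·(62) = 2
  c_6 = (-2)·(1) + (0)·(6) + (2)·(23) + (4)·(-11) + (0)·(-13) + (0)·(-30) + (1)·(1) + (0)·(62) = 1
  c_7 = (0)·(1) + (0)·(6) + (1)·(23) + (2)·(-11) + (0)·(-13) + (0)·(-30) + (0)·(1) + (0)·(62) = 1
  c_8 = (0)·(1) + (-2)·(6) + (0)·(23) + (0)·(-11) + (-1)·(-13) + (0)·(-30) + (0)·(1) + (0)·(62) = 1
p = 3; digits c_i = Σ_j d_{ij}·3^j, 0 ≤ d_{ij} < 3:
  c_1 = 6 = 0·3^0 + 2·3^1
  c_2 = 3 = 0·3^0 + 1·3^1
  c_3 = 7 = 1·3^0 + 2·3^1
  c_4 = 8 = 2·3^0 + 2·3^1
  c_5 = 2 = 2·3^0
  c_6 = 1 = 1·3^0
  c_7 = 1 = 1·3^0
  c_8 = 1 = 1·3^0
Factor λ_0 = (0, 0, 1, 2, 2, 1, 1, 1)
Factor λ_1 = (2, 1, 2, 2, 0, 0, 0, 0)

((0, 0, 1, 2, 2, 1, 1, 1), (2, 1, 2, 2, 0, 0, 0, 0))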